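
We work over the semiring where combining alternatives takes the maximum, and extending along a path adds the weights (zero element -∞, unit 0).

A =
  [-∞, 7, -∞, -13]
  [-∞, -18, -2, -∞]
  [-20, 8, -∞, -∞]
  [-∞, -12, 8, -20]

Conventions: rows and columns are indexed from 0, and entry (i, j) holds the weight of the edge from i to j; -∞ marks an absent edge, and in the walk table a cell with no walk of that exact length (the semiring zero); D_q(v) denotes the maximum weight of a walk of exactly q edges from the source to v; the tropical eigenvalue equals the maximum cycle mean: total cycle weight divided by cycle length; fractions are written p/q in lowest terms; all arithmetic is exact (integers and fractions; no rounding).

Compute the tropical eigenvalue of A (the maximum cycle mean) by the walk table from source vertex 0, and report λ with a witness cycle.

q=0: [0, -∞, -∞, -∞]
q=1: [-∞, 7, -∞, -13]
q=2: [-∞, -11, 5, -33]
q=3: [-15, 13, -13, -53]
q=4: [-33, -5, 11, -28]
Optimal cycle mean attained by: cycle 1->2->1, total (-2) + 8, length 2.
Answer: λ = 3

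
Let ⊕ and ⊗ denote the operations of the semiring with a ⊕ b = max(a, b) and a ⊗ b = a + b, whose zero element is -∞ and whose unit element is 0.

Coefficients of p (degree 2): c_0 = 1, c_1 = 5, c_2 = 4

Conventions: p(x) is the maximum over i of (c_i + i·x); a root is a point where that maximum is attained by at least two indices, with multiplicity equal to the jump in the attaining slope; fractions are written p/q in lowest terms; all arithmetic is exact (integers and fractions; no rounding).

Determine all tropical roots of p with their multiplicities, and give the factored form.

hull edge (i=0, c=1) to (i=1, c=5): slope 4, span 1
hull edge (i=1, c=5) to (i=2, c=4): slope -1, span 1
Factored form: p(x) = 4 ⊗ (x ⊕ (-4)) ⊗ (x ⊕ 1)
Answer: roots = -4 (mult 1), 1 (mult 1)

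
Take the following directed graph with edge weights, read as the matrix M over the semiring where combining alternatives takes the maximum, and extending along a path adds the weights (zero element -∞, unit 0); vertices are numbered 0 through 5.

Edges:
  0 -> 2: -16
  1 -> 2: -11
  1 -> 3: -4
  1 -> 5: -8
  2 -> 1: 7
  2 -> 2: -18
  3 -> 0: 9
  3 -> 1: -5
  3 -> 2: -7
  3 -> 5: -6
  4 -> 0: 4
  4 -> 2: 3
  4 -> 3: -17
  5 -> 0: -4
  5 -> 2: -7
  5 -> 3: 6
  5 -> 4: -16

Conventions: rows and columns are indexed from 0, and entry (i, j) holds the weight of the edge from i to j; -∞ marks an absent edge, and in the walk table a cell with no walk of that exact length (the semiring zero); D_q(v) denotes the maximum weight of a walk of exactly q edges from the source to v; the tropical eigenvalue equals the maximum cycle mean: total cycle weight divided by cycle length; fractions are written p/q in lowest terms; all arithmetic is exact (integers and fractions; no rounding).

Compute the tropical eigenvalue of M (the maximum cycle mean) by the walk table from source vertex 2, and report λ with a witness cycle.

q=0: [-∞, -∞, 0, -∞, -∞, -∞]
q=1: [-∞, 7, -18, -∞, -∞, -∞]
q=2: [-∞, -11, -4, 3, -∞, -1]
q=3: [12, 3, -4, 5, -17, -3]
q=4: [14, 3, -2, 3, -19, -1]
q=5: [12, 5, -2, 5, -17, -3]
q=6: [14, 5, -2, 3, -19, -1]
Optimal cycle mean attained by: cycle 3->5->3, total (-6) + 6, length 2.
Answer: λ = 0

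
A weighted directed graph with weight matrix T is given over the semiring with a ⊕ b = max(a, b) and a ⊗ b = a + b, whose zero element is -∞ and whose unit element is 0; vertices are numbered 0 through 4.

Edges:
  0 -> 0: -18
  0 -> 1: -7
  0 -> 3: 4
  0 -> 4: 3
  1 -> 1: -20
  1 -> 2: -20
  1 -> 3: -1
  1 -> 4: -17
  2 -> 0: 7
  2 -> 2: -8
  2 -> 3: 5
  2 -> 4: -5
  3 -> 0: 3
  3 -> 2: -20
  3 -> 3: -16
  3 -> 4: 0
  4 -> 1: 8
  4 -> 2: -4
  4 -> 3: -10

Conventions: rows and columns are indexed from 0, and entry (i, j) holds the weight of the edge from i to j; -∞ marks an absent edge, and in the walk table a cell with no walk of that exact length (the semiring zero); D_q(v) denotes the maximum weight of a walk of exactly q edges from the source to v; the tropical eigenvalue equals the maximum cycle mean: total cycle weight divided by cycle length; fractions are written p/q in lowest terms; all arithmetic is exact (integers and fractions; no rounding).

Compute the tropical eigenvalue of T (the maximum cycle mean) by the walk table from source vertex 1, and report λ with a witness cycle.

q=0: [-∞, 0, -∞, -∞, -∞]
q=1: [-∞, -20, -20, -1, -17]
q=2: [2, -9, -21, -15, -1]
q=3: [-12, 7, -5, 6, 5]
q=4: [9, 13, 1, 6, 6]
q=5: [9, 14, 2, 13, 12]
Optimal cycle mean attained by: cycle 0->3->0, total 4 + 3, length 2.
Answer: λ = 7/2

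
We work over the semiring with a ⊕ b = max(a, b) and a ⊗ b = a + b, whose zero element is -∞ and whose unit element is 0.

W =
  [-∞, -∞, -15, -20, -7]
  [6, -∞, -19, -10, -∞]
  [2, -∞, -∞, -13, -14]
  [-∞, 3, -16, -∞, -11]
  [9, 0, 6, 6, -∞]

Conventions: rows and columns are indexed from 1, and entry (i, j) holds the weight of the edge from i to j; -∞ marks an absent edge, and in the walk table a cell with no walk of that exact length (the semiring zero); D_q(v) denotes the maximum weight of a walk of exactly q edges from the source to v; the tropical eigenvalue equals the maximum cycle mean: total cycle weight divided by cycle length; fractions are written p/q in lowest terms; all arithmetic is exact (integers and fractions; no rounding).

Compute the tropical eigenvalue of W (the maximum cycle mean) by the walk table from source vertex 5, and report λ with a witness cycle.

q=0: [-∞, -∞, -∞, -∞, 0]
q=1: [9, 0, 6, 6, -∞]
q=2: [8, 9, -6, -7, 2]
q=3: [15, 2, 8, 8, 1]
q=4: [10, 11, 7, 7, 8]
q=5: [17, 10, 14, 14, 3]
Optimal cycle mean attained by: cycle 1->5->4->2->1, total (-7) + 6 + 3 + 6, length 4.
Answer: λ = 2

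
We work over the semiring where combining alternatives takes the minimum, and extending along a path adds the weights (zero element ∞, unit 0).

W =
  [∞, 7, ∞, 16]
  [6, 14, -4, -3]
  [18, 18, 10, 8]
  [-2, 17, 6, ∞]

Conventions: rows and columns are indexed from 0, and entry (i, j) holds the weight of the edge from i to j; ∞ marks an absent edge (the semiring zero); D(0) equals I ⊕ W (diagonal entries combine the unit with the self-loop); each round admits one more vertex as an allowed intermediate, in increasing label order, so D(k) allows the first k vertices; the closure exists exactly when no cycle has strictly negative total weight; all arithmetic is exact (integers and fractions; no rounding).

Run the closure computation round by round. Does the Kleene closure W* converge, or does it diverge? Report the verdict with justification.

D(0):
  [0, 7, ∞, 16]
  [6, 0, -4, -3]
  [18, 18, 0, 8]
  [-2, 17, 6, 0]
D(1):
  [0, 7, ∞, 16]
  [6, 0, -4, -3]
  [18, 18, 0, 8]
  [-2, 5, 6, 0]
D(2):
  [0, 7, 3, 4]
  [6, 0, -4, -3]
  [18, 18, 0, 8]
  [-2, 5, 1, 0]
D(3):
  [0, 7, 3, 4]
  [6, 0, -4, -3]
  [18, 18, 0, 8]
  [-2, 5, 1, 0]
D(4):
  [0, 7, 3, 4]
  [-5, 0, -4, -3]
  [6, 13, 0, 8]
  [-2, 5, 1, 0]
Key observation: every diagonal entry stays at the unit through all rounds, so no improving cycle exists.
Answer: CONVERGES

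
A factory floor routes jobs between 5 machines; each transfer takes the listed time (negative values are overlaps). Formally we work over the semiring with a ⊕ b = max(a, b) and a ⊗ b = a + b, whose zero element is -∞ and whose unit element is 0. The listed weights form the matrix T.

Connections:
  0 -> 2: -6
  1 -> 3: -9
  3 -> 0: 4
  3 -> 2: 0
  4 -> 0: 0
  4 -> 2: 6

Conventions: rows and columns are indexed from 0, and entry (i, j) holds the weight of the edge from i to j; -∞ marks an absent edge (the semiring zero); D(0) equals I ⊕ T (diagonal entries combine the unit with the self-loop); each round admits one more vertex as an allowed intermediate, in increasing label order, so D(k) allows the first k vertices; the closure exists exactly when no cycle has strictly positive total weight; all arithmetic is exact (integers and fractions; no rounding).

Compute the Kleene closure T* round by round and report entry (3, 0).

D(0):
  [0, -∞, -6, -∞, -∞]
  [-∞, 0, -∞, -9, -∞]
  [-∞, -∞, 0, -∞, -∞]
  [4, -∞, 0, 0, -∞]
  [0, -∞, 6, -∞, 0]
D(1):
  [0, -∞, -6, -∞, -∞]
  [-∞, 0, -∞, -9, -∞]
  [-∞, -∞, 0, -∞, -∞]
  [4, -∞, 0, 0, -∞]
  [0, -∞, 6, -∞, 0]
D(2):
  [0, -∞, -6, -∞, -∞]
  [-∞, 0, -∞, -9, -∞]
  [-∞, -∞, 0, -∞, -∞]
  [4, -∞, 0, 0, -∞]
  [0, -∞, 6, -∞, 0]
D(3):
  [0, -∞, -6, -∞, -∞]
  [-∞, 0, -∞, -9, -∞]
  [-∞, -∞, 0, -∞, -∞]
  [4, -∞, 0, 0, -∞]
  [0, -∞, 6, -∞, 0]
D(4):
  [0, -∞, -6, -∞, -∞]
  [-5, 0, -9, -9, -∞]
  [-∞, -∞, 0, -∞, -∞]
  [4, -∞, 0, 0, -∞]
  [0, -∞, 6, -∞, 0]
D(5):
  [0, -∞, -6, -∞, -∞]
  [-5, 0, -9, -9, -∞]
  [-∞, -∞, 0, -∞, -∞]
  [4, -∞, 0, 0, -∞]
  [0, -∞, 6, -∞, 0]
Answer: T*[3][0] = 4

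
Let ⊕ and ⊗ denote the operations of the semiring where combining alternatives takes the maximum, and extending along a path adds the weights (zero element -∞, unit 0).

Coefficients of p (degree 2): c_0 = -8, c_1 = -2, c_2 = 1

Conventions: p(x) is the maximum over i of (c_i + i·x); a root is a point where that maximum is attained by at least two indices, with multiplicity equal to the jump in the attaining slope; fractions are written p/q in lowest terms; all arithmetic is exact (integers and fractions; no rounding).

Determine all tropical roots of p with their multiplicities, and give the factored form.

hull edge (i=0, c=-8) to (i=1, c=-2): slope 6, span 1
hull edge (i=1, c=-2) to (i=2, c=1): slope 3, span 1
Factored form: p(x) = 1 ⊗ (x ⊕ (-6)) ⊗ (x ⊕ (-3))
Answer: roots = -6 (mult 1), -3 (mult 1)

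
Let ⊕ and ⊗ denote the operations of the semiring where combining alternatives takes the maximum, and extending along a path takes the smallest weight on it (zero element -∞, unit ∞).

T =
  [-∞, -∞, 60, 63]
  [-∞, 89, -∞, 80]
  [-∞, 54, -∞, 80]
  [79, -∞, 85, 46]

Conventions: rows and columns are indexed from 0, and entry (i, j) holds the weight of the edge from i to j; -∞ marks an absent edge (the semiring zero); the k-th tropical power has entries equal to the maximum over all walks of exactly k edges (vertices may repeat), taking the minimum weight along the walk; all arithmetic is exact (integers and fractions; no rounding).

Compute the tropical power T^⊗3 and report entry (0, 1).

T^⊗2:
  [63, 54, 63, 60]
  [79, 89, 80, 80]
  [79, 54, 80, 54]
  [46, 54, 60, 80]
T^⊗3:
  [60, 54, 60, 63]
  [79, 89, 80, 80]
  [54, 54, 60, 80]
  [79, 54, 80, 60]
Key observation: the optimum is the walk 0->2->1->1, with weight 60 min 54 min 89 = 54.
Optimal value attained by: walk 0->2->1->1.
Answer: (T^⊗3)[0][1] = 54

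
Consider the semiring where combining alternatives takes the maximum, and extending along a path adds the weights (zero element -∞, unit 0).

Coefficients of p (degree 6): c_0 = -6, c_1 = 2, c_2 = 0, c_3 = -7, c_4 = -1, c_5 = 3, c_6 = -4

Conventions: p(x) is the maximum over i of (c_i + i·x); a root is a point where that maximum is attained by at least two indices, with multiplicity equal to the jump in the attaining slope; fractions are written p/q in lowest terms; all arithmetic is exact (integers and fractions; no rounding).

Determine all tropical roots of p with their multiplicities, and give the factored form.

hull edge (i=0, c=-6) to (i=1, c=2): slope 8, span 1
hull edge (i=1, c=2) to (i=5, c=3): slope 1/4, span 4
hull edge (i=5, c=3) to (i=6, c=-4): slope -7, span 1
Factored form: p(x) = -4 ⊗ (x ⊕ (-8)) ⊗ (x ⊕ (-1/4)) ⊗ (x ⊕ (-1/4)) ⊗ (x ⊕ (-1/4)) ⊗ (x ⊕ (-1/4)) ⊗ (x ⊕ 7)
Answer: roots = -8 (mult 1), -1/4 (mult 4), 7 (mult 1)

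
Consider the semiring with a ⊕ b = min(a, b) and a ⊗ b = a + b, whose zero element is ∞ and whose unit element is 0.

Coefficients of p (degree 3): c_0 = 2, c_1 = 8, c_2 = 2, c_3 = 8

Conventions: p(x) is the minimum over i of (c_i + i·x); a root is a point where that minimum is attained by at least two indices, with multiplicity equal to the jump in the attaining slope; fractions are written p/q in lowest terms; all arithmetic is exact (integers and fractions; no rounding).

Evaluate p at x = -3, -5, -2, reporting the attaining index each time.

p(-3) = min(2+0·(-3)=2, 8+1·(-3)=5, 2+2·(-3)=-4, 8+3·(-3)=-1) = -4 (attained by i=2)
p(-5) = min(2+0·(-5)=2, 8+1·(-5)=3, 2+2·(-5)=-8, 8+3·(-5)=-7) = -8 (attained by i=2)
p(-2) = min(2+0·(-2)=2, 8+1·(-2)=6, 2+2·(-2)=-2, 8+3·(-2)=2) = -2 (attained by i=2)
Answer: p(-3) = -4; p(-5) = -8; p(-2) = -2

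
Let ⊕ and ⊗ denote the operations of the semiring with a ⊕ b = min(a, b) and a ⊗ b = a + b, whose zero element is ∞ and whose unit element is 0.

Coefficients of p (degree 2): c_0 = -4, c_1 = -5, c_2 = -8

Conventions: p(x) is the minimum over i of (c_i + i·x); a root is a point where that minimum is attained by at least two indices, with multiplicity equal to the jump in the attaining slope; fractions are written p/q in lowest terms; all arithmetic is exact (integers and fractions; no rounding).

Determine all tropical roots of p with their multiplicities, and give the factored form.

hull edge (i=0, c=-4) to (i=2, c=-8): slope -2, span 2
Factored form: p(x) = -8 ⊗ (x ⊕ 2) ⊗ (x ⊕ 2)
Answer: roots = 2 (mult 2)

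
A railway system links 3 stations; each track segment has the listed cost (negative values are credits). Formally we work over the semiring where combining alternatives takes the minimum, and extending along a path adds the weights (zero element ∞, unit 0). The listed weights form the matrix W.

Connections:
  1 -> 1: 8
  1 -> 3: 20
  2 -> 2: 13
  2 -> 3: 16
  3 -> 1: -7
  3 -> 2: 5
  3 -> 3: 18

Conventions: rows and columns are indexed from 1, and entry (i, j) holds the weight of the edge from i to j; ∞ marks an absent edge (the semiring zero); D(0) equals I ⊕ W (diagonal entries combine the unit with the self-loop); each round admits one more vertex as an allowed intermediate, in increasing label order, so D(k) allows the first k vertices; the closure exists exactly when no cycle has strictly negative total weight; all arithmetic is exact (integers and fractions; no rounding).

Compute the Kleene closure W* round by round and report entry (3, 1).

D(0):
  [0, ∞, 20]
  [∞, 0, 16]
  [-7, 5, 0]
D(1):
  [0, ∞, 20]
  [∞, 0, 16]
  [-7, 5, 0]
D(2):
  [0, ∞, 20]
  [∞, 0, 16]
  [-7, 5, 0]
D(3):
  [0, 25, 20]
  [9, 0, 16]
  [-7, 5, 0]
Answer: W*[3][1] = -7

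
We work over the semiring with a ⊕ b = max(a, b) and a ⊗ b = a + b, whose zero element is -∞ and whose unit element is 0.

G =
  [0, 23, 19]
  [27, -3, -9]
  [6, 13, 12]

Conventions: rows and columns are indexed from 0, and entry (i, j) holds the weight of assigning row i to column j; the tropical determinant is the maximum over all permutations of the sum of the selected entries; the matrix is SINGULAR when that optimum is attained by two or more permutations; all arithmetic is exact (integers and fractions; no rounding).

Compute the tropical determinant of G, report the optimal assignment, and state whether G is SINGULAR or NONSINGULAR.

σ = (0, 1, 2): 0 + (-3) + 12 = 9
σ = (0, 2, 1): 0 + (-9) + 13 = 4
σ = (1, 0, 2): 23 + 27 + 12 = 62
σ = (1, 2, 0): 23 + (-9) + 6 = 20
σ = (2, 0, 1): 19 + 27 + 13 = 59
σ = (2, 1, 0): 19 + (-3) + 6 = 22
Optimal value attained by: σ = (1, 0, 2).
Answer: det⊕(G) = 62; verdict: NONSINGULAR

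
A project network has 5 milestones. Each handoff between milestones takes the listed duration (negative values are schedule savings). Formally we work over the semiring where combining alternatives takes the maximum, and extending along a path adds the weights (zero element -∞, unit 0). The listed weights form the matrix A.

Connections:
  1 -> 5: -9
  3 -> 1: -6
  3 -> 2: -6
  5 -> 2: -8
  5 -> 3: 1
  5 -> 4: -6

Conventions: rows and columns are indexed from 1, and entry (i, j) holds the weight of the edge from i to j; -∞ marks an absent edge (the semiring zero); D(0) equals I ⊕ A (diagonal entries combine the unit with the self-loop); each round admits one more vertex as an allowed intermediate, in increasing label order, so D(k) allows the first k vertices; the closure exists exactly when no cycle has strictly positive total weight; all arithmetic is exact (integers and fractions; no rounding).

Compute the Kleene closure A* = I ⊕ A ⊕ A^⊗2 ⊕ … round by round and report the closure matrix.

D(0):
  [0, -∞, -∞, -∞, -9]
  [-∞, 0, -∞, -∞, -∞]
  [-6, -6, 0, -∞, -∞]
  [-∞, -∞, -∞, 0, -∞]
  [-∞, -8, 1, -6, 0]
D(1):
  [0, -∞, -∞, -∞, -9]
  [-∞, 0, -∞, -∞, -∞]
  [-6, -6, 0, -∞, -15]
  [-∞, -∞, -∞, 0, -∞]
  [-∞, -8, 1, -6, 0]
D(2):
  [0, -∞, -∞, -∞, -9]
  [-∞, 0, -∞, -∞, -∞]
  [-6, -6, 0, -∞, -15]
  [-∞, -∞, -∞, 0, -∞]
  [-∞, -8, 1, -6, 0]
D(3):
  [0, -∞, -∞, -∞, -9]
  [-∞, 0, -∞, -∞, -∞]
  [-6, -6, 0, -∞, -15]
  [-∞, -∞, -∞, 0, -∞]
  [-5, -5, 1, -6, 0]
D(4):
  [0, -∞, -∞, -∞, -9]
  [-∞, 0, -∞, -∞, -∞]
  [-6, -6, 0, -∞, -15]
  [-∞, -∞, -∞, 0, -∞]
  [-5, -5, 1, -6, 0]
D(5):
  [0, -14, -8, -15, -9]
  [-∞, 0, -∞, -∞, -∞]
  [-6, -6, 0, -21, -15]
  [-∞, -∞, -∞, 0, -∞]
  [-5, -5, 1, -6, 0]
Answer: A* = [[0, -14, -8, -15, -9], [-∞, 0, -∞, -∞, -∞], [-6, -6, 0, -21, -15], [-∞, -∞, -∞, 0, -∞], [-5, -5, 1, -6, 0]]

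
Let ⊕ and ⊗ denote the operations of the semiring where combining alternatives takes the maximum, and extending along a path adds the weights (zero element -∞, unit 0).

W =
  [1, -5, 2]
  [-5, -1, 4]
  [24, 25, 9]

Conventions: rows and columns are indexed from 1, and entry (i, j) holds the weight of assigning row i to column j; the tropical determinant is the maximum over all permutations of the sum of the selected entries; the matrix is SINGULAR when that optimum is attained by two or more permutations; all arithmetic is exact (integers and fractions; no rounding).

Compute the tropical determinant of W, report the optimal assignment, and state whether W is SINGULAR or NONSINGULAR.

σ = (1, 2, 3): 1 + (-1) + 9 = 9
σ = (1, 3, 2): 1 + 4 + 25 = 30
σ = (2, 1, 3): (-5) + (-5) + 9 = -1
σ = (2, 3, 1): (-5) + 4 + 24 = 23
σ = (3, 1, 2): 2 + (-5) + 25 = 22
σ = (3, 2, 1): 2 + (-1) + 24 = 25
Optimal value attained by: σ = (1, 3, 2).
Answer: det⊕(W) = 30; verdict: NONSINGULAR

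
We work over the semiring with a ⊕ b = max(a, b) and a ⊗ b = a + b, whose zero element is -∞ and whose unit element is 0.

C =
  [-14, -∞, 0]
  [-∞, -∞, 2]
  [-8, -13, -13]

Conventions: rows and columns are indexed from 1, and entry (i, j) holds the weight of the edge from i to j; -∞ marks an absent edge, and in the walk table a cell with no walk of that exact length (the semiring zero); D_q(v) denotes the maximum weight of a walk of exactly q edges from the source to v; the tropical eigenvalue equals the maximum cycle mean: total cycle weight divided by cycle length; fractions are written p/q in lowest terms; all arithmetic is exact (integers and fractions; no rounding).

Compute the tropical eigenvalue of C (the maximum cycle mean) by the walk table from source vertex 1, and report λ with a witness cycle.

q=0: [0, -∞, -∞]
q=1: [-14, -∞, 0]
q=2: [-8, -13, -13]
q=3: [-21, -26, -8]
Optimal cycle mean attained by: cycle 1->3->1, total 0 + (-8), length 2.
Answer: λ = -4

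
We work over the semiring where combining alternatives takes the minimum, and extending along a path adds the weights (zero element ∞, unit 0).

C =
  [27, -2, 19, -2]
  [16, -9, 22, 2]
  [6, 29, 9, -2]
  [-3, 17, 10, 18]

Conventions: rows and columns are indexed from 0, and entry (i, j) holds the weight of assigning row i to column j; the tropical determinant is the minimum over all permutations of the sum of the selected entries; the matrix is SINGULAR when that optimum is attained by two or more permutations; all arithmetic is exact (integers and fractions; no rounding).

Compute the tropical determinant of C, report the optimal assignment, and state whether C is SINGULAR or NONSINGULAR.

σ = (0, 1, 2, 3): 27 + (-9) + 9 + 18 = 45
σ = (0, 1, 3, 2): 27 + (-9) + (-2) + 10 = 26
σ = (0, 2, 1, 3): 27 + 22 + 29 + 18 = 96
σ = (0, 2, 3, 1): 27 + 22 + (-2) + 17 = 64
σ = (0, 3, 1, 2): 27 + 2 + 29 + 10 = 68
σ = (0, 3, 2, 1): 27 + 2 + 9 + 17 = 55
σ = (1, 0, 2, 3): (-2) + 16 + 9 + 18 = 41
σ = (1, 0, 3, 2): (-2) + 16 + (-2) + 10 = 22
σ = (1, 2, 0, 3): (-2) + 22 + 6 + 18 = 44
σ = (1, 2, 3, 0): (-2) + 22 + (-2) + (-3) = 15
σ = (1, 3, 0, 2): (-2) + 2 + 6 + 10 = 16
σ = (1, 3, 2, 0): (-2) + 2 + 9 + (-3) = 6
σ = (2, 0, 1, 3): 19 + 16 + 29 + 18 = 82
σ = (2, 0, 3, 1): 19 + 16 + (-2) + 17 = 50
σ = (2, 1, 0, 3): 19 + (-9) + 6 + 18 = 34
σ = (2, 1, 3, 0): 19 + (-9) + (-2) + (-3) = 5
σ = (2, 3, 0, 1): 19 + 2 + 6 + 17 = 44
σ = (2, 3, 1, 0): 19 + 2 + 29 + (-3) = 47
σ = (3, 0, 1, 2): (-2) + 16 + 29 + 10 = 53
σ = (3, 0, 2, 1): (-2) + 16 + 9 + 17 = 40
σ = (3, 1, 0, 2): (-2) + (-9) + 6 + 10 = 5
σ = (3, 1, 2, 0): (-2) + (-9) + 9 + (-3) = -5
σ = (3, 2, 0, 1): (-2) + 22 + 6 + 17 = 43
σ = (3, 2, 1, 0): (-2) + 22 + 29 + (-3) = 46
Optimal value attained by: σ = (3, 1, 2, 0).
Answer: det⊕(C) = -5; verdict: NONSINGULAR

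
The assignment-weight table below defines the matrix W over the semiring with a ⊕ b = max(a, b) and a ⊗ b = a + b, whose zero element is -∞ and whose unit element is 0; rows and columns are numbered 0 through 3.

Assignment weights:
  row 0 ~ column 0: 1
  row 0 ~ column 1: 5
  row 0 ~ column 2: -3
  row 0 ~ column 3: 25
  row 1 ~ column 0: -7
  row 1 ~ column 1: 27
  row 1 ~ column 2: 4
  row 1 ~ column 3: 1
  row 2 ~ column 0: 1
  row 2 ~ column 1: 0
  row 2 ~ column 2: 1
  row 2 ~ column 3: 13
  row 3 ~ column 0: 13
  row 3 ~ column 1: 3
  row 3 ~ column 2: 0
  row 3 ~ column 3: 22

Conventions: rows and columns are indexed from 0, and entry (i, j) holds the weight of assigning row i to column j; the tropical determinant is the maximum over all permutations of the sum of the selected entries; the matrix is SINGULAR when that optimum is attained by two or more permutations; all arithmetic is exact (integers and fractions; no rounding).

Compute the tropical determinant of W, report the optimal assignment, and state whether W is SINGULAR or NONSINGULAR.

σ = (0, 1, 2, 3): 1 + 27 + 1 + 22 = 51
σ = (0, 1, 3, 2): 1 + 27 + 13 + 0 = 41
σ = (0, 2, 1, 3): 1 + 4 + 0 + 22 = 27
σ = (0, 2, 3, 1): 1 + 4 + 13 + 3 = 21
σ = (0, 3, 1, 2): 1 + 1 + 0 + 0 = 2
σ = (0, 3, 2, 1): 1 + 1 + 1 + 3 = 6
σ = (1, 0, 2, 3): 5 + (-7) + 1 + 22 = 21
σ = (1, 0, 3, 2): 5 + (-7) + 13 + 0 = 11
σ = (1, 2, 0, 3): 5 + 4 + 1 + 22 = 32
σ = (1, 2, 3, 0): 5 + 4 + 13 + 13 = 35
σ = (1, 3, 0, 2): 5 + 1 + 1 + 0 = 7
σ = (1, 3, 2, 0): 5 + 1 + 1 + 13 = 20
σ = (2, 0, 1, 3): (-3) + (-7) + 0 + 22 = 12
σ = (2, 0, 3, 1): (-3) + (-7) + 13 + 3 = 6
σ = (2, 1, 0, 3): (-3) + 27 + 1 + 22 = 47
σ = (2, 1, 3, 0): (-3) + 27 + 13 + 13 = 50
σ = (2, 3, 0, 1): (-3) + 1 + 1 + 3 = 2
σ = (2, 3, 1, 0): (-3) + 1 + 0 + 13 = 11
σ = (3, 0, 1, 2): 25 + (-7) + 0 + 0 = 18
σ = (3, 0, 2, 1): 25 + (-7) + 1 + 3 = 22
σ = (3, 1, 0, 2): 25 + 27 + 1 + 0 = 53
σ = (3, 1, 2, 0): 25 + 27 + 1 + 13 = 66
σ = (3, 2, 0, 1): 25 + 4 + 1 + 3 = 33
σ = (3, 2, 1, 0): 25 + 4 + 0 + 13 = 42
Optimal value attained by: σ = (3, 1, 2, 0).
Answer: det⊕(W) = 66; verdict: NONSINGULAR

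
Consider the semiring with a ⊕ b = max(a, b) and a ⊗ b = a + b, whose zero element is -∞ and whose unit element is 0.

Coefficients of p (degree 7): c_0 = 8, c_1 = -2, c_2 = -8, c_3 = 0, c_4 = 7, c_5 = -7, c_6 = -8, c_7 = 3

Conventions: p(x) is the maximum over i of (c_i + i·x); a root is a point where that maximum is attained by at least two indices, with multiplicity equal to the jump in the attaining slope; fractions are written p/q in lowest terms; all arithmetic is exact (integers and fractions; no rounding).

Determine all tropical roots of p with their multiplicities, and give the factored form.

hull edge (i=0, c=8) to (i=4, c=7): slope -1/4, span 4
hull edge (i=4, c=7) to (i=7, c=3): slope -4/3, span 3
Factored form: p(x) = 3 ⊗ (x ⊕ 1/4) ⊗ (x ⊕ 1/4) ⊗ (x ⊕ 1/4) ⊗ (x ⊕ 1/4) ⊗ (x ⊕ 4/3) ⊗ (x ⊕ 4/3) ⊗ (x ⊕ 4/3)
Answer: roots = 1/4 (mult 4), 4/3 (mult 3)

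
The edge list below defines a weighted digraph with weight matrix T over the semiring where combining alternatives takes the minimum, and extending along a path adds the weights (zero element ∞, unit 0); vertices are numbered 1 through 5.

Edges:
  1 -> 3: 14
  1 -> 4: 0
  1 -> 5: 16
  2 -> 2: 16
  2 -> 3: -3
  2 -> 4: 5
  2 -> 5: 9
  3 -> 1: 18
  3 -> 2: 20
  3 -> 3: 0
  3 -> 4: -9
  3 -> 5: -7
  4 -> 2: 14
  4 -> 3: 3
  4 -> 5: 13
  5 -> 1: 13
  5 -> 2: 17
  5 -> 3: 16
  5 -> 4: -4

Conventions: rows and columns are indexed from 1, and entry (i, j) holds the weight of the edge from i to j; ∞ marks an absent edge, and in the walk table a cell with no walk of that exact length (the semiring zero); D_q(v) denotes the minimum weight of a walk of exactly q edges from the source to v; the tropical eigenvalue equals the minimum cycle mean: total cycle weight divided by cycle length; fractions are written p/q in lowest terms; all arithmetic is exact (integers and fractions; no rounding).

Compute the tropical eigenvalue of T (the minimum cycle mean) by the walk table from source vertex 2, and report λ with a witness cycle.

q=0: [∞, 0, ∞, ∞, ∞]
q=1: [∞, 16, -3, 5, 9]
q=2: [15, 17, -3, -12, -10]
q=3: [3, 2, -9, -14, -10]
q=4: [3, 0, -11, -18, -16]
q=5: [-3, -4, -15, -20, -18]
Optimal cycle mean attained by: cycle 3->4->3, total (-9) + 3, length 2.
Answer: λ = -3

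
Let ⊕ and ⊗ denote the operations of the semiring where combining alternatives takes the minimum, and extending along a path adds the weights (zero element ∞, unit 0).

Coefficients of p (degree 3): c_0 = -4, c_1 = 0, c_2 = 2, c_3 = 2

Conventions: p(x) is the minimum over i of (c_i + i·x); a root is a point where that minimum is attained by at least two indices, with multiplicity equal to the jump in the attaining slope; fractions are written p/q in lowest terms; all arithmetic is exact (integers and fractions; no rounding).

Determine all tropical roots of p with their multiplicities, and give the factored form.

hull edge (i=0, c=-4) to (i=3, c=2): slope 2, span 3
Factored form: p(x) = 2 ⊗ (x ⊕ (-2)) ⊗ (x ⊕ (-2)) ⊗ (x ⊕ (-2))
Answer: roots = -2 (mult 3)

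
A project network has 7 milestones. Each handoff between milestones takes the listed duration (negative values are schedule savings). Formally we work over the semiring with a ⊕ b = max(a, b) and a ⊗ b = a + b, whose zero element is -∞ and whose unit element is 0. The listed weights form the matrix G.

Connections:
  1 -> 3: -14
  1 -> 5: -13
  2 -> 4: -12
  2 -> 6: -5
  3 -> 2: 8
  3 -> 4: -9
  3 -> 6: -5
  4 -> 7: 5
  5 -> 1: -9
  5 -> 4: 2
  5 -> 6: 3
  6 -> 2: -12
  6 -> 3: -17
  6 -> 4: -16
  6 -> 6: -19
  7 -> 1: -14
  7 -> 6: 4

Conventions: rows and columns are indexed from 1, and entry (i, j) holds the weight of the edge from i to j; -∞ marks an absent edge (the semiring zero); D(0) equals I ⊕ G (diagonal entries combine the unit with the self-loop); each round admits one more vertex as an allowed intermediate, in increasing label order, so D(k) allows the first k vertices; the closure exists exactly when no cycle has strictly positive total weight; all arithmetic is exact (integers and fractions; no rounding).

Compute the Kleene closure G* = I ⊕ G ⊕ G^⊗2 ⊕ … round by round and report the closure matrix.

D(0):
  [0, -∞, -14, -∞, -13, -∞, -∞]
  [-∞, 0, -∞, -12, -∞, -5, -∞]
  [-∞, 8, 0, -9, -∞, -5, -∞]
  [-∞, -∞, -∞, 0, -∞, -∞, 5]
  [-9, -∞, -∞, 2, 0, 3, -∞]
  [-∞, -12, -17, -16, -∞, 0, -∞]
  [-14, -∞, -∞, -∞, -∞, 4, 0]
D(1):
  [0, -∞, -14, -∞, -13, -∞, -∞]
  [-∞, 0, -∞, -12, -∞, -5, -∞]
  [-∞, 8, 0, -9, -∞, -5, -∞]
  [-∞, -∞, -∞, 0, -∞, -∞, 5]
  [-9, -∞, -23, 2, 0, 3, -∞]
  [-∞, -12, -17, -16, -∞, 0, -∞]
  [-14, -∞, -28, -∞, -27, 4, 0]
D(2):
  [0, -∞, -14, -∞, -13, -∞, -∞]
  [-∞, 0, -∞, -12, -∞, -5, -∞]
  [-∞, 8, 0, -4, -∞, 3, -∞]
  [-∞, -∞, -∞, 0, -∞, -∞, 5]
  [-9, -∞, -23, 2, 0, 3, -∞]
  [-∞, -12, -17, -16, -∞, 0, -∞]
  [-14, -∞, -28, -∞, -27, 4, 0]
D(3):
  [0, -6, -14, -18, -13, -11, -∞]
  [-∞, 0, -∞, -12, -∞, -5, -∞]
  [-∞, 8, 0, -4, -∞, 3, -∞]
  [-∞, -∞, -∞, 0, -∞, -∞, 5]
  [-9, -15, -23, 2, 0, 3, -∞]
  [-∞, -9, -17, -16, -∞, 0, -∞]
  [-14, -20, -28, -32, -27, 4, 0]
D(4):
  [0, -6, -14, -18, -13, -11, -13]
  [-∞, 0, -∞, -12, -∞, -5, -7]
  [-∞, 8, 0, -4, -∞, 3, 1]
  [-∞, -∞, -∞, 0, -∞, -∞, 5]
  [-9, -15, -23, 2, 0, 3, 7]
  [-∞, -9, -17, -16, -∞, 0, -11]
  [-14, -20, -28, -32, -27, 4, 0]
D(5):
  [0, -6, -14, -11, -13, -10, -6]
  [-∞, 0, -∞, -12, -∞, -5, -7]
  [-∞, 8, 0, -4, -∞, 3, 1]
  [-∞, -∞, -∞, 0, -∞, -∞, 5]
  [-9, -15, -23, 2, 0, 3, 7]
  [-∞, -9, -17, -16, -∞, 0, -11]
  [-14, -20, -28, -25, -27, 4, 0]
D(6):
  [0, -6, -14, -11, -13, -10, -6]
  [-∞, 0, -22, -12, -∞, -5, -7]
  [-∞, 8, 0, -4, -∞, 3, 1]
  [-∞, -∞, -∞, 0, -∞, -∞, 5]
  [-9, -6, -14, 2, 0, 3, 7]
  [-∞, -9, -17, -16, -∞, 0, -11]
  [-14, -5, -13, -12, -27, 4, 0]
D(7):
  [0, -6, -14, -11, -13, -2, -6]
  [-21, 0, -20, -12, -34, -3, -7]
  [-13, 8, 0, -4, -26, 5, 1]
  [-9, 0, -8, 0, -22, 9, 5]
  [-7, 2, -6, 2, 0, 11, 7]
  [-25, -9, -17, -16, -38, 0, -11]
  [-14, -5, -13, -12, -27, 4, 0]
Answer: G* = [[0, -6, -14, -11, -13, -2, -6], [-21, 0, -20, -12, -34, -3, -7], [-13, 8, 0, -4, -26, 5, 1], [-9, 0, -8, 0, -22, 9, 5], [-7, 2, -6, 2, 0, 11, 7], [-25, -9, -17, -16, -38, 0, -11], [-14, -5, -13, -12, -27, 4, 0]]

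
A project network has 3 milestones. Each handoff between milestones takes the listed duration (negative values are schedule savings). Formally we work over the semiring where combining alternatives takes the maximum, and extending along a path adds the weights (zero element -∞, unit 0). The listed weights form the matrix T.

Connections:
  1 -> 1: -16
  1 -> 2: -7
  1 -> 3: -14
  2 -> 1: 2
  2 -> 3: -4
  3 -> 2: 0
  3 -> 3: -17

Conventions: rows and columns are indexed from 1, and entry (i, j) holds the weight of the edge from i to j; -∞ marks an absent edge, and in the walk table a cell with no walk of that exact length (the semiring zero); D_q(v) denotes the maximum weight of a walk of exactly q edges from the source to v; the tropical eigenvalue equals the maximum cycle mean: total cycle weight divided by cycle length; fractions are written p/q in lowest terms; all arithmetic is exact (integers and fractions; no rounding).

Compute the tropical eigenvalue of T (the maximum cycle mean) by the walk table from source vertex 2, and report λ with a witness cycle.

q=0: [-∞, 0, -∞]
q=1: [2, -∞, -4]
q=2: [-14, -4, -12]
q=3: [-2, -12, -8]
Optimal cycle mean attained by: cycle 2->3->2, total (-4) + 0, length 2.
Answer: λ = -2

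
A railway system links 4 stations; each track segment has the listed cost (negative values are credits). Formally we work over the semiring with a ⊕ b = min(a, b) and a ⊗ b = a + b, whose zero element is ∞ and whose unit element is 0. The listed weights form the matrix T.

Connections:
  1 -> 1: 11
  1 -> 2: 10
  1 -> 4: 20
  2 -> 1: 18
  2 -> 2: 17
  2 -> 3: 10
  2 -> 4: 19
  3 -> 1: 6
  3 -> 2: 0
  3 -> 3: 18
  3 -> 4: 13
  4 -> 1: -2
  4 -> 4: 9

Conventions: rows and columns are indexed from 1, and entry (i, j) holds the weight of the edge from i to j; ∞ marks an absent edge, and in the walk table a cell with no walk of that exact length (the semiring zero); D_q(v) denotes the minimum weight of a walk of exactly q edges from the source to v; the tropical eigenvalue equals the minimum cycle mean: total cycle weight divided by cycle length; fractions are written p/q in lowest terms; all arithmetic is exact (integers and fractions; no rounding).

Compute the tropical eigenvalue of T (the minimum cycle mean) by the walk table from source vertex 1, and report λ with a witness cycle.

q=0: [0, ∞, ∞, ∞]
q=1: [11, 10, ∞, 20]
q=2: [18, 21, 20, 29]
q=3: [26, 20, 31, 33]
q=4: [31, 31, 30, 39]
Optimal cycle mean attained by: cycle 2->3->2, total 10 + 0, length 2.
Answer: λ = 5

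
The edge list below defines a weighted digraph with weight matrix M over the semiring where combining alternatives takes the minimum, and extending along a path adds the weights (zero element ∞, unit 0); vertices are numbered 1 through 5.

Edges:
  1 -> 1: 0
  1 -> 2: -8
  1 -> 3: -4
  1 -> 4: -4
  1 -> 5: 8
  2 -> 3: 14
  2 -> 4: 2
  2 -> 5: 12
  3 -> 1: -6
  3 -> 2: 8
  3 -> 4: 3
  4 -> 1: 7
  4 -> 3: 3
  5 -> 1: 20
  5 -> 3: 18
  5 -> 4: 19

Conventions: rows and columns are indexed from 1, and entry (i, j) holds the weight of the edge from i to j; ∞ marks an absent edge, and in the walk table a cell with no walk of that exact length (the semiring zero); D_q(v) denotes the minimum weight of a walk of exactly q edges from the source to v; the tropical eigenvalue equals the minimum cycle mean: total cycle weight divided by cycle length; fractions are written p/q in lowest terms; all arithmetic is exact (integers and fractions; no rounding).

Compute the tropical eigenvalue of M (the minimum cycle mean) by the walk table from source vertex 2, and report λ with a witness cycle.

q=0: [∞, 0, ∞, ∞, ∞]
q=1: [∞, ∞, 14, 2, 12]
q=2: [8, 22, 5, 17, ∞]
q=3: [-1, 0, 4, 4, 16]
q=4: [-2, -9, -5, -5, 7]
q=5: [-11, -10, -6, -7, 3]
Optimal cycle mean attained by: cycle 1->3->1, total (-4) + (-6), length 2.
Answer: λ = -5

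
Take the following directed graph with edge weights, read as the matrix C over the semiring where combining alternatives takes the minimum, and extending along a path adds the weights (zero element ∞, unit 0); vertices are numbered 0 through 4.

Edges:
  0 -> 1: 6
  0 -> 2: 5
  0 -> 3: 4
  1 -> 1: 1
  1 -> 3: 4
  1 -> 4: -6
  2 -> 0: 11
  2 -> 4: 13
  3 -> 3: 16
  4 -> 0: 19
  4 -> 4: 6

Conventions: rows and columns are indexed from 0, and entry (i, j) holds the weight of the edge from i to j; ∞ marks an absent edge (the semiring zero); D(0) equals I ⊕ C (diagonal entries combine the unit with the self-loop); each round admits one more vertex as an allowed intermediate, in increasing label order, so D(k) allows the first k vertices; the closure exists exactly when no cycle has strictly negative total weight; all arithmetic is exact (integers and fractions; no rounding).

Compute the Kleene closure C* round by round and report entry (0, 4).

D(0):
  [0, 6, 5, 4, ∞]
  [∞, 0, ∞, 4, -6]
  [11, ∞, 0, ∞, 13]
  [∞, ∞, ∞, 0, ∞]
  [19, ∞, ∞, ∞, 0]
D(1):
  [0, 6, 5, 4, ∞]
  [∞, 0, ∞, 4, -6]
  [11, 17, 0, 15, 13]
  [∞, ∞, ∞, 0, ∞]
  [19, 25, 24, 23, 0]
D(2):
  [0, 6, 5, 4, 0]
  [∞, 0, ∞, 4, -6]
  [11, 17, 0, 15, 11]
  [∞, ∞, ∞, 0, ∞]
  [19, 25, 24, 23, 0]
D(3):
  [0, 6, 5, 4, 0]
  [∞, 0, ∞, 4, -6]
  [11, 17, 0, 15, 11]
  [∞, ∞, ∞, 0, ∞]
  [19, 25, 24, 23, 0]
D(4):
  [0, 6, 5, 4, 0]
  [∞, 0, ∞, 4, -6]
  [11, 17, 0, 15, 11]
  [∞, ∞, ∞, 0, ∞]
  [19, 25, 24, 23, 0]
D(5):
  [0, 6, 5, 4, 0]
  [13, 0, 18, 4, -6]
  [11, 17, 0, 15, 11]
  [∞, ∞, ∞, 0, ∞]
  [19, 25, 24, 23, 0]
Answer: C*[0][4] = 0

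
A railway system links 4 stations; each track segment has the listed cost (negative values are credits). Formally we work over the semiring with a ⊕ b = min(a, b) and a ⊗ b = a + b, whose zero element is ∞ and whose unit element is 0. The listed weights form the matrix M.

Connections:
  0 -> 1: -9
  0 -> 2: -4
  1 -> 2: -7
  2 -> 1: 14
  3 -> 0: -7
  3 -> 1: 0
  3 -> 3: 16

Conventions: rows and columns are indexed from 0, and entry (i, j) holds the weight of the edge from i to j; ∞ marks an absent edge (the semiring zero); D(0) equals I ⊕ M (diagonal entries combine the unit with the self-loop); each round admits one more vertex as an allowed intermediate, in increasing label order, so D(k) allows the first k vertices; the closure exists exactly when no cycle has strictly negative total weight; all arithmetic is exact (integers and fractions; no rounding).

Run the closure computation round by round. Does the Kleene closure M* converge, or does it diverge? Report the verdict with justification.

D(0):
  [0, -9, -4, ∞]
  [∞, 0, -7, ∞]
  [∞, 14, 0, ∞]
  [-7, 0, ∞, 0]
D(1):
  [0, -9, -4, ∞]
  [∞, 0, -7, ∞]
  [∞, 14, 0, ∞]
  [-7, -16, -11, 0]
D(2):
  [0, -9, -16, ∞]
  [∞, 0, -7, ∞]
  [∞, 14, 0, ∞]
  [-7, -16, -23, 0]
D(3):
  [0, -9, -16, ∞]
  [∞, 0, -7, ∞]
  [∞, 14, 0, ∞]
  [-7, -16, -23, 0]
D(4):
  [0, -9, -16, ∞]
  [∞, 0, -7, ∞]
  [∞, 14, 0, ∞]
  [-7, -16, -23, 0]
Key observation: every diagonal entry stays at the unit through all rounds, so no improving cycle exists.
Answer: CONVERGES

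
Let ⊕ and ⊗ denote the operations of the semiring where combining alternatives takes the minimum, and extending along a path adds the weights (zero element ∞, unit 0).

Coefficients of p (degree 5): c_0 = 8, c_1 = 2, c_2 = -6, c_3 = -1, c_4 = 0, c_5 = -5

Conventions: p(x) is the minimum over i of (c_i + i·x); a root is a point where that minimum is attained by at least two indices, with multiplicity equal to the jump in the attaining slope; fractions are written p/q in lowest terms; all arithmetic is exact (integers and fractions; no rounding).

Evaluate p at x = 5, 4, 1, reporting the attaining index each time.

p(5) = min(8+0·5=8, 2+1·5=7, -6+2·5=4, -1+3·5=14, 0+4·5=20, -5+5·5=20) = 4 (attained by i=2)
p(4) = min(8+0·4=8, 2+1·4=6, -6+2·4=2, -1+3·4=11, 0+4·4=16, -5+5·4=15) = 2 (attained by i=2)
p(1) = min(8+0·1=8, 2+1·1=3, -6+2·1=-4, -1+3·1=2, 0+4·1=4, -5+5·1=0) = -4 (attained by i=2)
Answer: p(5) = 4; p(4) = 2; p(1) = -4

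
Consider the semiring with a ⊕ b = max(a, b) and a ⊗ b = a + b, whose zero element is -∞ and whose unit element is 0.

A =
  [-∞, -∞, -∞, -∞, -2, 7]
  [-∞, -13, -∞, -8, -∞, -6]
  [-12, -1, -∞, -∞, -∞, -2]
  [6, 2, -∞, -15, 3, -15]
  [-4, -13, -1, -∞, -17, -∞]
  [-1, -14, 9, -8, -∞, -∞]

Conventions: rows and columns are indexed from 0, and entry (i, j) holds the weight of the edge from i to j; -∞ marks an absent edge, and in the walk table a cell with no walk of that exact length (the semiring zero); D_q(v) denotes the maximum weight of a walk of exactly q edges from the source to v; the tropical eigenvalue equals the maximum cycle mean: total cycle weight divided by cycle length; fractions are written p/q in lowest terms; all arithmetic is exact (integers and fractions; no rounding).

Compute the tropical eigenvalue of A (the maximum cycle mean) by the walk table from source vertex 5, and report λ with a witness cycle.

q=0: [-∞, -∞, -∞, -∞, -∞, 0]
q=1: [-1, -14, 9, -8, -∞, -∞]
q=2: [-2, 8, -∞, -22, -3, 7]
q=3: [6, -5, 16, 0, -4, 5]
q=4: [6, 15, 14, -3, 4, 14]
q=5: [13, 13, 23, 7, 4, 13]
q=6: [13, 22, 22, 5, 11, 21]
Optimal cycle mean attained by: cycle 2->5->2, total (-2) + 9, length 2.
Answer: λ = 7/2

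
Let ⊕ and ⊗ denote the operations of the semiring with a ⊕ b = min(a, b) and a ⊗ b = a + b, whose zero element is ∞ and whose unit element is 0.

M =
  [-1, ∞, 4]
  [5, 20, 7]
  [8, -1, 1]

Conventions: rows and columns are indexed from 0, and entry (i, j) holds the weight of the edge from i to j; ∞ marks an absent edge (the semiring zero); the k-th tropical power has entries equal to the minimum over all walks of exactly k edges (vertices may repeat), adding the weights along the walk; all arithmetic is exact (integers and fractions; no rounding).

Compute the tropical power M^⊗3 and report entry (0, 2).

M^⊗2:
  [-2, 3, 3]
  [4, 6, 8]
  [4, 0, 2]
M^⊗3:
  [-3, 2, 2]
  [3, 7, 8]
  [3, 1, 3]
Key observation: the optimum is the walk 0->0->0->2, with weight (-1) + (-1) + 4 = 2.
Optimal value attained by: walk 0->0->0->2.
Answer: (M^⊗3)[0][2] = 2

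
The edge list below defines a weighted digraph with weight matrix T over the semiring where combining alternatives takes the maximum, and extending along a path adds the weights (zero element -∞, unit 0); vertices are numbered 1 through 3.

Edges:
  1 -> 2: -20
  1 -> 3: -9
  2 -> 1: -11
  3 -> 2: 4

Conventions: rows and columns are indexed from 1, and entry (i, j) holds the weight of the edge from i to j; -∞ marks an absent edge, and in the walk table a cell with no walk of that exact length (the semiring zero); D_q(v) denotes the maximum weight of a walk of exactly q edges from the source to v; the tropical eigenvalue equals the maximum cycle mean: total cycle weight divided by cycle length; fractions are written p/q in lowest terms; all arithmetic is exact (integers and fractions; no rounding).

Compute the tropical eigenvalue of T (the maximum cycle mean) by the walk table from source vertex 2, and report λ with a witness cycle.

q=0: [-∞, 0, -∞]
q=1: [-11, -∞, -∞]
q=2: [-∞, -31, -20]
q=3: [-42, -16, -∞]
Optimal cycle mean attained by: cycle 1->3->2->1, total (-9) + 4 + (-11), length 3.
Answer: λ = -16/3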